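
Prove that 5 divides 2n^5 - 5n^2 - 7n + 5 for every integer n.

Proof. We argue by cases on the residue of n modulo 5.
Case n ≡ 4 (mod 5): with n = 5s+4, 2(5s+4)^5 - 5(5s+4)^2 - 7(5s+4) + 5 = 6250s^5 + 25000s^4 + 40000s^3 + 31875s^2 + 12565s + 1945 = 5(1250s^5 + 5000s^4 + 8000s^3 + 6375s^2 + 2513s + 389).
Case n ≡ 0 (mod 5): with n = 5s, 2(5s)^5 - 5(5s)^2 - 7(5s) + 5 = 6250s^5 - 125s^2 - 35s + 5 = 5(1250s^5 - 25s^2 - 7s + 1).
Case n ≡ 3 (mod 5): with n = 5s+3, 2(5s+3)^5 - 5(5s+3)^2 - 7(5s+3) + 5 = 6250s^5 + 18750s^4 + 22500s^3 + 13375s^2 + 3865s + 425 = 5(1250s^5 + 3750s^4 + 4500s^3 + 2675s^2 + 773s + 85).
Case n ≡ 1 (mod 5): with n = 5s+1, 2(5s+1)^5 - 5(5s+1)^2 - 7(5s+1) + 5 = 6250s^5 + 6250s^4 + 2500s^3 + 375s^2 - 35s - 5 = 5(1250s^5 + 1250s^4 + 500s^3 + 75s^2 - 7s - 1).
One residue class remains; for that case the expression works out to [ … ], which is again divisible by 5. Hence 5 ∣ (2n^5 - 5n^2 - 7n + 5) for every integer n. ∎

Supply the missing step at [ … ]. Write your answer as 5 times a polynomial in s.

The residues treated are {4, 0, 3, 1}, so the missing case is n ≡ 2 (mod 5); write n = 5s+2.
Then 2(5s+2)^5 - 5(5s+2)^2 - 7(5s+2) + 5 = 6250s^5 + 12500s^4 + 10000s^3 + 3875s^2 + 665s + 35 = 5(1250s^5 + 2500s^4 + 2000s^3 + 775s^2 + 133s + 7).

5(1250s^5 + 2500s^4 + 2000s^3 + 775s^2 + 133s + 7)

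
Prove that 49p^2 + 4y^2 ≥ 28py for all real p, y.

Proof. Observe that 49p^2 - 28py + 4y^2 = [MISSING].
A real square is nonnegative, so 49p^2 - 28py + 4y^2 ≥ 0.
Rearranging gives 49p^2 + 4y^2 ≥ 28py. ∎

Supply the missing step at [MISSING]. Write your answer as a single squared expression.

(7p - 2y)^2

The leading and trailing coefficients are 7^2 and 2^2, and 28 = 2·7·2, so the trinomial is (7p - 2y)^2.
Hence 49p^2 - 28py + 4y^2 ≥ 0.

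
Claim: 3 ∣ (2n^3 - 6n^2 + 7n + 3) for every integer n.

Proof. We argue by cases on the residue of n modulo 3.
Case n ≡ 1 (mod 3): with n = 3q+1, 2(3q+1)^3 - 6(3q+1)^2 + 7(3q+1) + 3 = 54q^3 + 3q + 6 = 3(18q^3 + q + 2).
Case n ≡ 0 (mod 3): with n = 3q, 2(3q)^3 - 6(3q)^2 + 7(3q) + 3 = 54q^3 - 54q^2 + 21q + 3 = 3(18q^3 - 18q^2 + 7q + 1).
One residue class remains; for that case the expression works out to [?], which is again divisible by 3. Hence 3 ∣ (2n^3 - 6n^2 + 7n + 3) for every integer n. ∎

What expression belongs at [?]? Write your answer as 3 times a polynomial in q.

Only n ≡ 2 (mod 3) is unaccounted for. Put n = 3q+2:
2(3q+2)^3 - 6(3q+2)^2 + 7(3q+2) + 3 expands to 54q^3 + 54q^2 + 21q + 9,
and factoring out 3 leaves 3(18q^3 + 18q^2 + 7q + 3).

3(18q^3 + 18q^2 + 7q + 3)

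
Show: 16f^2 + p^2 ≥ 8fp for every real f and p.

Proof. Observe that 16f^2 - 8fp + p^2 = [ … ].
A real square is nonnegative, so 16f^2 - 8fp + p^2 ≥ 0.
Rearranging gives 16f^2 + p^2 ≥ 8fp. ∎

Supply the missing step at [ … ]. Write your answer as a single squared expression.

The leading and trailing coefficients are 4^2 and 1^2, and 8 = 2·4·1, so the trinomial is (4f - p)^2.
Hence 16f^2 - 8fp + p^2 ≥ 0.

(4f - p)^2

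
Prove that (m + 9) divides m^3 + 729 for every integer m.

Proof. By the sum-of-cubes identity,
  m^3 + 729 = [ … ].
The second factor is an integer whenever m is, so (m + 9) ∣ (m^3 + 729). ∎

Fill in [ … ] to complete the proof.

Polynomial division of m^3 + 729 by m + 9 leaves remainder 0 and quotient m^2 - 9m + 81.
Hence m^3 + 729 = (m + 9)(m^2 - 9m + 81).

(m + 9)(m^2 - 9m + 81)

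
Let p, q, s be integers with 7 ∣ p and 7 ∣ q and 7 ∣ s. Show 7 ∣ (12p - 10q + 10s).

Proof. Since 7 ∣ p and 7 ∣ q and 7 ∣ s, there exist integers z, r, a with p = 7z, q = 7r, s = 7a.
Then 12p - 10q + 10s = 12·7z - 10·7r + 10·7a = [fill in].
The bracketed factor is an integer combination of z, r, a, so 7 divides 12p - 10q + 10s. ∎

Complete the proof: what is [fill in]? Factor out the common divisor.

Pull the common 7 out of every term: 12·7z - 10·7r + 10·7a = 7(10a - 10r + 12z).
10a - 10r + 12z is an integer, which exhibits the divisibility.

7(10a - 10r + 12z)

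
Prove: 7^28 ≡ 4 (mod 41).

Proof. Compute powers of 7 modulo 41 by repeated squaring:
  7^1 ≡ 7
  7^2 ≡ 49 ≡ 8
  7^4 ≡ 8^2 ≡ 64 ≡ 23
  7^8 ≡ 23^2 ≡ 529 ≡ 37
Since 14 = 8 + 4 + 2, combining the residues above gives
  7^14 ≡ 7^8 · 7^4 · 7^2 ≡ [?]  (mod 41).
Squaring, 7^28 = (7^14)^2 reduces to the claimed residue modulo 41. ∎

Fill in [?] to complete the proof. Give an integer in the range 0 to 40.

2

Multiply the listed residues: 37 · 23 · 8 = 851 → 6808.
Reducing modulo 41: 6808 = 166·41 + 2, so 7^14 ≡ 2.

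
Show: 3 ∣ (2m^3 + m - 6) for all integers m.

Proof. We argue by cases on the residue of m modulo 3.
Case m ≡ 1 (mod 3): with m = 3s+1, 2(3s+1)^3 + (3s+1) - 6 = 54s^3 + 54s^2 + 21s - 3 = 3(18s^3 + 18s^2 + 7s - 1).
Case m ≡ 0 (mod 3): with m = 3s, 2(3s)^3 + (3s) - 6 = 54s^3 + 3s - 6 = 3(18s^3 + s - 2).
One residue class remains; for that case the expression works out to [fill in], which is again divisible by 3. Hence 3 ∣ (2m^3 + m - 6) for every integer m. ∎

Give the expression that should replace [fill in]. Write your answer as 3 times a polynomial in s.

The residues treated are {1, 0}, so the missing case is m ≡ 2 (mod 3); write m = 3s+2.
Then 2(3s+2)^3 + (3s+2) - 6 = 54s^3 + 108s^2 + 75s + 12 = 3(18s^3 + 36s^2 + 25s + 4).

3(18s^3 + 36s^2 + 25s + 4)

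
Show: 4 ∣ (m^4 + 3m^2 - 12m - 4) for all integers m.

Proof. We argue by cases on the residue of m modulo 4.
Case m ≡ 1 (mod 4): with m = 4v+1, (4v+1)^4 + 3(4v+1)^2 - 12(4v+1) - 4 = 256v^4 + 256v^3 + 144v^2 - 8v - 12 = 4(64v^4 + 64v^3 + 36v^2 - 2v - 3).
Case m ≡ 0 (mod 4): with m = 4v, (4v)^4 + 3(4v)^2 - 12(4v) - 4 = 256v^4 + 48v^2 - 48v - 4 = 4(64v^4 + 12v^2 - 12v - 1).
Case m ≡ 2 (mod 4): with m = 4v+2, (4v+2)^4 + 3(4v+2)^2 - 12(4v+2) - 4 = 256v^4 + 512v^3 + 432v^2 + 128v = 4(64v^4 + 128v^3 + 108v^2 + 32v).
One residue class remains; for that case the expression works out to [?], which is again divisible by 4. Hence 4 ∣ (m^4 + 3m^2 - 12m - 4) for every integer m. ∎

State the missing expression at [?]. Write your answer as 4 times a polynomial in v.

The residues treated are {1, 0, 2}, so the missing case is m ≡ 3 (mod 4); write m = 4v+3.
Then (4v+3)^4 + 3(4v+3)^2 - 12(4v+3) - 4 = 256v^4 + 768v^3 + 912v^2 + 456v + 68 = 4(64v^4 + 192v^3 + 228v^2 + 114v + 17).

4(64v^4 + 192v^3 + 228v^2 + 114v + 17)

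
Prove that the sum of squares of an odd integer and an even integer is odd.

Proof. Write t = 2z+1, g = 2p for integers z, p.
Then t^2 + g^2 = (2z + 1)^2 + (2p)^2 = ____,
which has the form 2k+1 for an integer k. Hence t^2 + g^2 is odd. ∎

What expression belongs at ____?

(2z + 1)^2 + (2p)^2 = 4p^2 + 4z^2 + 4z + 1
= 2(2p^2 + 2z^2 + 2z) + 1.
Since 2p^2 + 2z^2 + 2z is an integer, the sum of squares is of the form 2k+1 for an integer k.

2(2p^2 + 2z^2 + 2z) + 1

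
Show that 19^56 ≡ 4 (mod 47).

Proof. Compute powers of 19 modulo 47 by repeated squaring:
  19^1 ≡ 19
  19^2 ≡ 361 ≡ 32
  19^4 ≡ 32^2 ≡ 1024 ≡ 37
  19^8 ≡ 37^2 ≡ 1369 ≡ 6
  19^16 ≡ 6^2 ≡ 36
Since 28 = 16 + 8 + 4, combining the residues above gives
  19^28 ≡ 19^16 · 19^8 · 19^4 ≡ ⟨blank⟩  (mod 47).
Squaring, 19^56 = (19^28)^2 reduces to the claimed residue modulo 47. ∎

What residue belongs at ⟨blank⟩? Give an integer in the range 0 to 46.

Multiply the listed residues: 36 · 6 · 37 = 216 → 7992.
Reducing modulo 47: 7992 = 170·47 + 2, so 19^28 ≡ 2.

2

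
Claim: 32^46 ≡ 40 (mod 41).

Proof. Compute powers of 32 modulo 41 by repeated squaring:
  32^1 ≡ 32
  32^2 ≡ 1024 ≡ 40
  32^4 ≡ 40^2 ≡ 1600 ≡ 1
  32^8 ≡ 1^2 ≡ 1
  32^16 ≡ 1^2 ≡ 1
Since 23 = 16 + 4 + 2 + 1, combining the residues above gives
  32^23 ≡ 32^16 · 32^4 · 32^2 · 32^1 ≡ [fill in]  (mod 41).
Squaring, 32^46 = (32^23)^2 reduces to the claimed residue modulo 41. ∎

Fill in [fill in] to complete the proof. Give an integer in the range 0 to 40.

9

Multiply the listed residues: 1 · 1 · 40 · 32 = 1 → 40 → 1280.
Reducing modulo 41: 1280 = 31·41 + 9, so 32^23 ≡ 9.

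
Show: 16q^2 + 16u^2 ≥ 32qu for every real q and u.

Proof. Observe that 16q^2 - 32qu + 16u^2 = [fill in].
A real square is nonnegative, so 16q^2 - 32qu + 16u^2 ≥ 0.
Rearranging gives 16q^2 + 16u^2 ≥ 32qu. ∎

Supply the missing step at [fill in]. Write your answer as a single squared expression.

16q^2 - 32qu + 16u^2 is a perfect-square trinomial: the outer terms are (4q)^2 and (4u)^2, and the cross term is -2·4q·4u.
So 16q^2 - 32qu + 16u^2 = (4q - 4u)^2 ≥ 0.

(4q - 4u)^2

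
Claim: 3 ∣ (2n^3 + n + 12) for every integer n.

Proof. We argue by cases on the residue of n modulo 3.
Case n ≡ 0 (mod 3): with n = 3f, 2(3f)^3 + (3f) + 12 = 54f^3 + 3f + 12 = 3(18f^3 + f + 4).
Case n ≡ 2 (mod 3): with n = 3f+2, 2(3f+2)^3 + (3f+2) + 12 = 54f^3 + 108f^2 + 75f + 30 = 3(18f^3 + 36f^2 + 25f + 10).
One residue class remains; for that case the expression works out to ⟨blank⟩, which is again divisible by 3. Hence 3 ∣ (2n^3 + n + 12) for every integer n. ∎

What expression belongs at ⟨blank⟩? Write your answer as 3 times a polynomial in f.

3(18f^3 + 18f^2 + 7f + 5)

Only n ≡ 1 (mod 3) is unaccounted for. Put n = 3f+1:
2(3f+1)^3 + (3f+1) + 12 expands to 54f^3 + 54f^2 + 21f + 15,
and factoring out 3 leaves 3(18f^3 + 18f^2 + 7f + 5).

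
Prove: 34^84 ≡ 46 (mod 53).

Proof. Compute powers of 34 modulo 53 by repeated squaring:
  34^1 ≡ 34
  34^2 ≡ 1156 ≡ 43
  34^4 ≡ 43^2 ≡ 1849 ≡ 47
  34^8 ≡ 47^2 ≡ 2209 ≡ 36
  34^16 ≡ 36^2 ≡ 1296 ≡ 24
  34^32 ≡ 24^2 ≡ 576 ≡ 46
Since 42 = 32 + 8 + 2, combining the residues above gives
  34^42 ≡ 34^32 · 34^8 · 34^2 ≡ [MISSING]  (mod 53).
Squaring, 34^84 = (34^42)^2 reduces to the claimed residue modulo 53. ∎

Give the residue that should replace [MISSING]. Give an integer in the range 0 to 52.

29

Multiply the listed residues: 46 · 36 · 43 = 1656 → 71208.
Reducing modulo 53: 71208 = 1343·53 + 29, so 34^42 ≡ 29.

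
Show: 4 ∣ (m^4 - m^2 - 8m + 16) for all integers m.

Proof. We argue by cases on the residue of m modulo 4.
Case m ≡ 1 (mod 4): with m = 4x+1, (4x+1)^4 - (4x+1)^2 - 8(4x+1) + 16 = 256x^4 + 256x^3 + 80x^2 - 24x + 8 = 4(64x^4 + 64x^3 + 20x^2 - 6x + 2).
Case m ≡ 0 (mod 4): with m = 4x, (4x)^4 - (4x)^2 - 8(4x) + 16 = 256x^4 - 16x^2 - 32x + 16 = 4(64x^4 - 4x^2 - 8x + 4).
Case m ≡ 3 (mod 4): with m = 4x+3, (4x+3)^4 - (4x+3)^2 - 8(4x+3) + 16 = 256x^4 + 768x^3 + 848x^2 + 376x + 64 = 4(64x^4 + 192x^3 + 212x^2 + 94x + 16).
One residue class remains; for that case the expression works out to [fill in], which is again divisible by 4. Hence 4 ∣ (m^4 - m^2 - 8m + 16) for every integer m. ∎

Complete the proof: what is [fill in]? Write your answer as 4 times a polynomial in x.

4(64x^4 + 128x^3 + 92x^2 + 20x + 3)

Only m ≡ 2 (mod 4) is unaccounted for. Put m = 4x+2:
(4x+2)^4 - (4x+2)^2 - 8(4x+2) + 16 expands to 256x^4 + 512x^3 + 368x^2 + 80x + 12,
and factoring out 4 leaves 4(64x^4 + 128x^3 + 92x^2 + 20x + 3).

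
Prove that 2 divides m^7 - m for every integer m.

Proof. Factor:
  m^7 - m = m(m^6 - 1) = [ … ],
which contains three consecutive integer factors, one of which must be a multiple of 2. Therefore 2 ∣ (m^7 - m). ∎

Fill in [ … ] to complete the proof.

(m - 1)m(m + 1)(m^4 + m^2 + 1)

m^6 - 1 = (m^2 - 1)(m^4 + m^2 + 1), and m^2 - 1 = (m-1)(m+1).
So m(m^6 - 1) = (m - 1)m(m + 1)(m^4 + m^2 + 1).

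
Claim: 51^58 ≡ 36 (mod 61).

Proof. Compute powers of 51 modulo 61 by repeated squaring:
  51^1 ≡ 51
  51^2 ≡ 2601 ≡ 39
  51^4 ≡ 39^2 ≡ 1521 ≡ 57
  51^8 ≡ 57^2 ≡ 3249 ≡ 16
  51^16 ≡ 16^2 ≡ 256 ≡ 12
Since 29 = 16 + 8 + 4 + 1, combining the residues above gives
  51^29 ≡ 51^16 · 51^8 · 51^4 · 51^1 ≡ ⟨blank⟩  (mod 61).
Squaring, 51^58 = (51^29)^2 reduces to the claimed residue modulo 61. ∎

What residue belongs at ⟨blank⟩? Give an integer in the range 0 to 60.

55

51^16 · 51^8 · 51^4 · 51^1 ≡ 12 · 16 · 57 · 51 = 558144.
558144 mod 61 = 55, so 51^29 ≡ 55 (mod 61).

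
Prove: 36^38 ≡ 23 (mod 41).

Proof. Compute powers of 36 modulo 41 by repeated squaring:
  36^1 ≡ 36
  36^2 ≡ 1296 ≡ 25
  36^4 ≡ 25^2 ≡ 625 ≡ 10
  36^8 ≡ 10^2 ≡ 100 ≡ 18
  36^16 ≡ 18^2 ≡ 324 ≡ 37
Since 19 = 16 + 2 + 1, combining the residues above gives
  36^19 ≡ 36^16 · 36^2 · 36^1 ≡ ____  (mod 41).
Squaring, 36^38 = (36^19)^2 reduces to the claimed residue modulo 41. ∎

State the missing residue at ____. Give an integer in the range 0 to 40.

36^16 · 36^2 · 36^1 ≡ 37 · 25 · 36 = 33300.
33300 mod 41 = 8, so 36^19 ≡ 8 (mod 41).

8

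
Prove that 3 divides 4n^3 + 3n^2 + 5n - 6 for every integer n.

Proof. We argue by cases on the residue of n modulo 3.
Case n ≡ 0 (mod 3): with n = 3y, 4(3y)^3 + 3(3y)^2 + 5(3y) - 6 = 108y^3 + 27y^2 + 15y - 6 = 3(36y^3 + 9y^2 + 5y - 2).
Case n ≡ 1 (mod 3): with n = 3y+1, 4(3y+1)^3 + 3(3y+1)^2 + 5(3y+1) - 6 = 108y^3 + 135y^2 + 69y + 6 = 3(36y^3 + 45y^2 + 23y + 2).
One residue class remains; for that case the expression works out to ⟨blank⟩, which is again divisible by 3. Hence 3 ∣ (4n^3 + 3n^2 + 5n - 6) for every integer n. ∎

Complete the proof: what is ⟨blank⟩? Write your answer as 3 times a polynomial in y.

3(36y^3 + 81y^2 + 65y + 16)

Only n ≡ 2 (mod 3) is unaccounted for. Put n = 3y+2:
4(3y+2)^3 + 3(3y+2)^2 + 5(3y+2) - 6 expands to 108y^3 + 243y^2 + 195y + 48,
and factoring out 3 leaves 3(36y^3 + 81y^2 + 65y + 16).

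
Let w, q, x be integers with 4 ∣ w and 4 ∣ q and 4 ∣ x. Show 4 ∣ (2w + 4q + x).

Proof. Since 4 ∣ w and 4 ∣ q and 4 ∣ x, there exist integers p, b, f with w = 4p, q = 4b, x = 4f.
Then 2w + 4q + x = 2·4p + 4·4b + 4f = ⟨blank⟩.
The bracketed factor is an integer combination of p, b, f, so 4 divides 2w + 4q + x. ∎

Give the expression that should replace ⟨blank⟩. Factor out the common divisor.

4(4b + f + 2p)

Pull the common 4 out of every term: 2·4p + 4·4b + 4f = 4(4b + f + 2p).
4b + f + 2p is an integer, which exhibits the divisibility.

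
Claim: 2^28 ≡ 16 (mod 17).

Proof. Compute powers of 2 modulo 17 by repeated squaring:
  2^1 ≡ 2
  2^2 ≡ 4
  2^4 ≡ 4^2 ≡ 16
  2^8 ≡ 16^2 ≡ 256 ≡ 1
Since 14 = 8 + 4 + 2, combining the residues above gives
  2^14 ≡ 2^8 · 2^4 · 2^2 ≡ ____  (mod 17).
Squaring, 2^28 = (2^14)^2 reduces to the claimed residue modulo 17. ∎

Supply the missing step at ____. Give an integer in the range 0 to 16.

2^8 · 2^4 · 2^2 ≡ 1 · 16 · 4 = 64.
64 mod 17 = 13, so 2^14 ≡ 13 (mod 17).

13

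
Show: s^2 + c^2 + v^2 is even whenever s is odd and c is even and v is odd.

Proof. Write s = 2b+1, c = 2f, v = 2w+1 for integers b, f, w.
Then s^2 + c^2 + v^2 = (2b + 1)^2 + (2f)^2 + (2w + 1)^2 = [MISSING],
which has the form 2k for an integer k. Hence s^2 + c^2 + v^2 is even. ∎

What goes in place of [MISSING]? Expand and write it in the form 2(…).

2(2b^2 + 2b + 2f^2 + 2w^2 + 2w + 1)

(2b + 1)^2 + (2f)^2 + (2w + 1)^2 = 4b^2 + 4b + 4f^2 + 4w^2 + 4w + 2
= 2(2b^2 + 2b + 2f^2 + 2w^2 + 2w + 1).
Since 2b^2 + 2b + 2f^2 + 2w^2 + 2w + 1 is an integer, the sum of squares is of the form 2k for an integer k.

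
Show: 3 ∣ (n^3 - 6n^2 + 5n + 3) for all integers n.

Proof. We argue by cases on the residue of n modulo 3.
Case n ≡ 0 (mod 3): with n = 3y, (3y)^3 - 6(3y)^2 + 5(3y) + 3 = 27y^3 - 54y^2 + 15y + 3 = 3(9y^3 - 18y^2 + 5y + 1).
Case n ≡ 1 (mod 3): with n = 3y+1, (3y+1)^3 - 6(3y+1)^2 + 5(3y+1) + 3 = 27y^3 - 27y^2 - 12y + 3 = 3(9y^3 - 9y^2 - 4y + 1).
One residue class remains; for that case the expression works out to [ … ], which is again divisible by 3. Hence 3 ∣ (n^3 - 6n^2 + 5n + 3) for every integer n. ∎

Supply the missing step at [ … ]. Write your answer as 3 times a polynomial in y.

Only n ≡ 2 (mod 3) is unaccounted for. Put n = 3y+2:
(3y+2)^3 - 6(3y+2)^2 + 5(3y+2) + 3 expands to 27y^3 - 21y - 3,
and factoring out 3 leaves 3(9y^3 - 7y - 1).

3(9y^3 - 7y - 1)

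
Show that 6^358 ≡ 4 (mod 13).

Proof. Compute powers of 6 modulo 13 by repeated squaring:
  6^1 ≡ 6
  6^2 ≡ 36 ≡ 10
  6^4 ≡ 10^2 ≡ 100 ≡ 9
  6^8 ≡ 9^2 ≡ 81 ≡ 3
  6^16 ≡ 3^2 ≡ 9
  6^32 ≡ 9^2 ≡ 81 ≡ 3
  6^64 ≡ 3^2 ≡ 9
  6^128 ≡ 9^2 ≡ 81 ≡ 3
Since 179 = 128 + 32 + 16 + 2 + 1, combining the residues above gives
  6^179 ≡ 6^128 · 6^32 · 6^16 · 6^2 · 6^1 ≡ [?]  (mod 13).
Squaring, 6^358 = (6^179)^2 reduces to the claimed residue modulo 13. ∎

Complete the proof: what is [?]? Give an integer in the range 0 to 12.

6^128 · 6^32 · 6^16 · 6^2 · 6^1 ≡ 3 · 3 · 9 · 10 · 6 = 4860.
4860 mod 13 = 11, so 6^179 ≡ 11 (mod 13).

11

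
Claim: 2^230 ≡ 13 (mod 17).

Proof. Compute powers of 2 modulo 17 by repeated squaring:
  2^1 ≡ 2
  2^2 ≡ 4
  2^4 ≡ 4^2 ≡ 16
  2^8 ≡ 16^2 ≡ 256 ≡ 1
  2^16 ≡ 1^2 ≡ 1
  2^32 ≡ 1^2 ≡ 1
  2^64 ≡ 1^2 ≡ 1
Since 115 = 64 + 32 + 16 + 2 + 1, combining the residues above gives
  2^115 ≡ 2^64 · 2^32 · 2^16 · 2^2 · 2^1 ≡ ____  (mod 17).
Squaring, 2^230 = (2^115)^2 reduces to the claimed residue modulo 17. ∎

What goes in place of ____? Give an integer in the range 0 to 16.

8

2^64 · 2^32 · 2^16 · 2^2 · 2^1 ≡ 1 · 1 · 1 · 4 · 2 = 8.
8 mod 17 = 8, so 2^115 ≡ 8 (mod 17).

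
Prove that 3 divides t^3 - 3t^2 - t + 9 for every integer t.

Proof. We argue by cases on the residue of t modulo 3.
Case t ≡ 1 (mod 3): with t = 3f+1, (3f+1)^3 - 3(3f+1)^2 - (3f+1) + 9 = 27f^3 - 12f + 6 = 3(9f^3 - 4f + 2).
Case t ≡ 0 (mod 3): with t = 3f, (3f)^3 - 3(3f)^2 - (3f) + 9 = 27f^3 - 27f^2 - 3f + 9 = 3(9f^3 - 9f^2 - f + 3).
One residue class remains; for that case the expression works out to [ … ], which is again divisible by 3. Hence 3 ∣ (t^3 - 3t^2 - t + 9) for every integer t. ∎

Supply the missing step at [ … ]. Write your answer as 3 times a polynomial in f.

Only t ≡ 2 (mod 3) is unaccounted for. Put t = 3f+2:
(3f+2)^3 - 3(3f+2)^2 - (3f+2) + 9 expands to 27f^3 + 27f^2 - 3f + 3,
and factoring out 3 leaves 3(9f^3 + 9f^2 - f + 1).

3(9f^3 + 9f^2 - f + 1)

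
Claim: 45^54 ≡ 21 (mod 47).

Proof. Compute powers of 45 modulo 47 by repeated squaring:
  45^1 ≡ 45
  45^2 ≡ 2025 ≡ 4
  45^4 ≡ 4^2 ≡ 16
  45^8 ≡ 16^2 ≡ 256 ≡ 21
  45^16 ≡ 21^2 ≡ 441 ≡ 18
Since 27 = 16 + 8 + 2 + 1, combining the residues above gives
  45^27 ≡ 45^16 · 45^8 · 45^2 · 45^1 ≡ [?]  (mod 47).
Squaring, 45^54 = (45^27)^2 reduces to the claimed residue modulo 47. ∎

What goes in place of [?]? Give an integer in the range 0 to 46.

Multiply the listed residues: 18 · 21 · 4 · 45 = 378 → 1512 → 68040.
Reducing modulo 47: 68040 = 1447·47 + 31, so 45^27 ≡ 31.

31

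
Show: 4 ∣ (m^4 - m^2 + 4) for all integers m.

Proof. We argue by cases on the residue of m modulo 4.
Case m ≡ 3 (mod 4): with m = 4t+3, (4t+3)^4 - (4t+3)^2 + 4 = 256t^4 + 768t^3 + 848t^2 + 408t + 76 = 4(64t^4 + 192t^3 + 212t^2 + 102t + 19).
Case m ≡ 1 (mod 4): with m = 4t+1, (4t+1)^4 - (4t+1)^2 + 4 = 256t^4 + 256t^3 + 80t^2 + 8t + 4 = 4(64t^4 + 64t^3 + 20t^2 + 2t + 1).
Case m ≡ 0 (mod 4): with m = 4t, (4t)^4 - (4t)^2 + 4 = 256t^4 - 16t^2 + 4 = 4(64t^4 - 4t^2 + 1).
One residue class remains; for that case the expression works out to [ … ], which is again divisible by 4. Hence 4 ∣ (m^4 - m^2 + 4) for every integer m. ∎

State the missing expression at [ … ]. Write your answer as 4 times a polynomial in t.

Only m ≡ 2 (mod 4) is unaccounted for. Put m = 4t+2:
(4t+2)^4 - (4t+2)^2 + 4 expands to 256t^4 + 512t^3 + 368t^2 + 112t + 16,
and factoring out 4 leaves 4(64t^4 + 128t^3 + 92t^2 + 28t + 4).

4(64t^4 + 128t^3 + 92t^2 + 28t + 4)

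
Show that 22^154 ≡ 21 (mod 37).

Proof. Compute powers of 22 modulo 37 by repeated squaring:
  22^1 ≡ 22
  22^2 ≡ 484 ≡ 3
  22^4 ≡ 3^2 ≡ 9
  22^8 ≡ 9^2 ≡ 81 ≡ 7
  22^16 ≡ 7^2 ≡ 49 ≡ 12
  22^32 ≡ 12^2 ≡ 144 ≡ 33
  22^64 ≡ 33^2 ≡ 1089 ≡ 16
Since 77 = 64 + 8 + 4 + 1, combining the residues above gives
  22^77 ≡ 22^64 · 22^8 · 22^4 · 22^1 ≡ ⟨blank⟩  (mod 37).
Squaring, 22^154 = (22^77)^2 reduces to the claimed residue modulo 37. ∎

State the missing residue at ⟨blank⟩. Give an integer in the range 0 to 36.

13

22^64 · 22^8 · 22^4 · 22^1 ≡ 16 · 7 · 9 · 22 = 22176.
22176 mod 37 = 13, so 22^77 ≡ 13 (mod 37).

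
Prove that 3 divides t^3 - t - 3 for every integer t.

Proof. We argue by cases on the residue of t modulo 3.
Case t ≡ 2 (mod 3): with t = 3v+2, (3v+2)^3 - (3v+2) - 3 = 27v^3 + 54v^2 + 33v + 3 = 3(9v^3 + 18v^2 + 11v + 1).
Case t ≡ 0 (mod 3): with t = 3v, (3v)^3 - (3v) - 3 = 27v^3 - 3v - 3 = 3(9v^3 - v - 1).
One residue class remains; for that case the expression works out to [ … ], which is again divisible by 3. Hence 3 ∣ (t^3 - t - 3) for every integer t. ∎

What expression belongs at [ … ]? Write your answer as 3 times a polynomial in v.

3(9v^3 + 9v^2 + 2v - 1)

The residues treated are {2, 0}, so the missing case is t ≡ 1 (mod 3); write t = 3v+1.
Then (3v+1)^3 - (3v+1) - 3 = 27v^3 + 27v^2 + 6v - 3 = 3(9v^3 + 9v^2 + 2v - 1).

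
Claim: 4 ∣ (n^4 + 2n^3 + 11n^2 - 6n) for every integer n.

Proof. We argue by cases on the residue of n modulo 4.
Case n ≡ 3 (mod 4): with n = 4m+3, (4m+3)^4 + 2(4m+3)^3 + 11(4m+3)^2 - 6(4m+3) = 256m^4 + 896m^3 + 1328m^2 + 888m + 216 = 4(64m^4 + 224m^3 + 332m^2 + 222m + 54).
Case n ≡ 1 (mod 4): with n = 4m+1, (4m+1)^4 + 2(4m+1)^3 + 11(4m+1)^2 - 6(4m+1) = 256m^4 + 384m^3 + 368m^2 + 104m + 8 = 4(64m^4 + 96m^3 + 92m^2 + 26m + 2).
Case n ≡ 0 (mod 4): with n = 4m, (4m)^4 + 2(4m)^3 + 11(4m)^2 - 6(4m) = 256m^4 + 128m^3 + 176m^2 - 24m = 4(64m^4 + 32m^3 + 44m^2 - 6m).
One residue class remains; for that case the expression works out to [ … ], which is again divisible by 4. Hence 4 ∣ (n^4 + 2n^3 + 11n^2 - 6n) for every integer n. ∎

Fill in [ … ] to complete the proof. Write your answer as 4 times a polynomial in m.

The residues treated are {3, 1, 0}, so the missing case is n ≡ 2 (mod 4); write n = 4m+2.
Then (4m+2)^4 + 2(4m+2)^3 + 11(4m+2)^2 - 6(4m+2) = 256m^4 + 640m^3 + 752m^2 + 376m + 64 = 4(64m^4 + 160m^3 + 188m^2 + 94m + 16).

4(64m^4 + 160m^3 + 188m^2 + 94m + 16)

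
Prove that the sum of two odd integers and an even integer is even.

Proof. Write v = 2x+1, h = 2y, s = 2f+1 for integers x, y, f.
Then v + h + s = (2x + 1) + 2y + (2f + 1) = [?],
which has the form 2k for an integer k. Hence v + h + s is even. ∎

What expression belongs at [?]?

(2x + 1) + 2y + (2f + 1) = 2f + 2x + 2y + 2
= 2(f + x + y + 1).
Since f + x + y + 1 is an integer, the sum is of the form 2k for an integer k.

2(f + x + y + 1)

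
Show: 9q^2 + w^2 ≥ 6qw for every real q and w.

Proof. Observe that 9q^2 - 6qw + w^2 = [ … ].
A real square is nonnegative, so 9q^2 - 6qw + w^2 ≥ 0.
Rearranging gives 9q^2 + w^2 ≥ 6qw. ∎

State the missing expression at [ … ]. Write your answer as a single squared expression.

The leading and trailing coefficients are 3^2 and 1^2, and 6 = 2·3·1, so the trinomial is (3q - w)^2.
Hence 9q^2 - 6qw + w^2 ≥ 0.

(3q - w)^2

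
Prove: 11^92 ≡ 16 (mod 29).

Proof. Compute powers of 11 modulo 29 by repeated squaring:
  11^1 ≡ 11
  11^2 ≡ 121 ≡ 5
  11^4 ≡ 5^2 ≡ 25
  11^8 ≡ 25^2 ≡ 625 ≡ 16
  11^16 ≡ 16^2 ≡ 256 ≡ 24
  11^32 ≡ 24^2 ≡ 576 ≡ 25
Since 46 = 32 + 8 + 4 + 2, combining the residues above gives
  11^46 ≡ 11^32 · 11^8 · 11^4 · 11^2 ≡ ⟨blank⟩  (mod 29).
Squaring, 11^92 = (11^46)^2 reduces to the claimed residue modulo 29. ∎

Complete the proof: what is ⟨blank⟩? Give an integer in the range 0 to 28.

4

11^32 · 11^8 · 11^4 · 11^2 ≡ 25 · 16 · 25 · 5 = 50000.
50000 mod 29 = 4, so 11^46 ≡ 4 (mod 29).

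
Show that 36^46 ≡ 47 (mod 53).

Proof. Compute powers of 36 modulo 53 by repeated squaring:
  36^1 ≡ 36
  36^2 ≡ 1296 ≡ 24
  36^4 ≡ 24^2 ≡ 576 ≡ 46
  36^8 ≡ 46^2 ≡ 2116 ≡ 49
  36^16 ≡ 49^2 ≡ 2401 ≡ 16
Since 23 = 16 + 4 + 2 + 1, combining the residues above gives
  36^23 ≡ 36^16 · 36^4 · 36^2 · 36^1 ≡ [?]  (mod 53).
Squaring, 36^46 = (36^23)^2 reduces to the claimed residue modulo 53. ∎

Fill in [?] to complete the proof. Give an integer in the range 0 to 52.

10

Multiply the listed residues: 16 · 46 · 24 · 36 = 736 → 17664 → 635904.
Reducing modulo 53: 635904 = 11998·53 + 10, so 36^23 ≡ 10.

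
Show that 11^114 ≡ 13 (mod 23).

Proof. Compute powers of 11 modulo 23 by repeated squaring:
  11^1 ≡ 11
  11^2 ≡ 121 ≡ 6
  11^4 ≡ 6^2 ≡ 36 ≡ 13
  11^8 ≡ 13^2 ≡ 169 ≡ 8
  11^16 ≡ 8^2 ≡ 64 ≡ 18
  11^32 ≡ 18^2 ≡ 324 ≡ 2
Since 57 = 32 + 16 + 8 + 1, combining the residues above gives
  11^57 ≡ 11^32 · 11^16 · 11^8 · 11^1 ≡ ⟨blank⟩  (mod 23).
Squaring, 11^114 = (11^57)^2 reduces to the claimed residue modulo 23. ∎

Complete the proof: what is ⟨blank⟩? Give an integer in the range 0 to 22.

11^32 · 11^16 · 11^8 · 11^1 ≡ 2 · 18 · 8 · 11 = 3168.
3168 mod 23 = 17, so 11^57 ≡ 17 (mod 23).

17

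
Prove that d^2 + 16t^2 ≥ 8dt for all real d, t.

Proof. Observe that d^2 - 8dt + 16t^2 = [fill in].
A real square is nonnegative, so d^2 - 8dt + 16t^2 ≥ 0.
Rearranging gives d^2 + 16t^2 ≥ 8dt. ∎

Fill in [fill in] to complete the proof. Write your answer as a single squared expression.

d^2 - 8dt + 16t^2 is a perfect-square trinomial: the outer terms are (d)^2 and (4t)^2, and the cross term is -2·d·4t.
So d^2 - 8dt + 16t^2 = (d - 4t)^2 ≥ 0.

(d - 4t)^2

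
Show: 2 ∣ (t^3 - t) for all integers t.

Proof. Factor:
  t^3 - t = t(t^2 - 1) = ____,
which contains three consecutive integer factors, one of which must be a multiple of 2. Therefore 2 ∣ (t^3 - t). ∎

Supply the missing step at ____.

(t - 1)t(t + 1)

t(t^2 - 1) = t(t - 1)(t + 1) = (t - 1)t(t + 1).
These three factors are consecutive integers, so their product is divisible by 2.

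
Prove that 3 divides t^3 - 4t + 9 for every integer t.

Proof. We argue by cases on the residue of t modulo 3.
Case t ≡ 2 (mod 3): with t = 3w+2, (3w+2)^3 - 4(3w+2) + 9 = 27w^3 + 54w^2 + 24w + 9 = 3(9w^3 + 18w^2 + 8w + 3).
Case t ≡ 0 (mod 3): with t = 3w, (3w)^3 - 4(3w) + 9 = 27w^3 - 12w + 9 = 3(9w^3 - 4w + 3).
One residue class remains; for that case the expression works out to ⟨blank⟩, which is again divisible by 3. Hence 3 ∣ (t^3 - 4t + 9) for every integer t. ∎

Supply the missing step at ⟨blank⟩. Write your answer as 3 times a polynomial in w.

3(9w^3 + 9w^2 - w + 2)

Only t ≡ 1 (mod 3) is unaccounted for. Put t = 3w+1:
(3w+1)^3 - 4(3w+1) + 9 expands to 27w^3 + 27w^2 - 3w + 6,
and factoring out 3 leaves 3(9w^3 + 9w^2 - w + 2).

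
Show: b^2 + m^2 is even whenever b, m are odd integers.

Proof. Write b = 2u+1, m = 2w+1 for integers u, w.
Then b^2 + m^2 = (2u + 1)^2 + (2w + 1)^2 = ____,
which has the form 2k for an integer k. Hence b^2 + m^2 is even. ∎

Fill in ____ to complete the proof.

2(2u^2 + 2u + 2w^2 + 2w + 1)

(2u + 1)^2 + (2w + 1)^2 = 4u^2 + 4u + 4w^2 + 4w + 2
= 2(2u^2 + 2u + 2w^2 + 2w + 1).
Since 2u^2 + 2u + 2w^2 + 2w + 1 is an integer, the sum of squares is of the form 2k for an integer k.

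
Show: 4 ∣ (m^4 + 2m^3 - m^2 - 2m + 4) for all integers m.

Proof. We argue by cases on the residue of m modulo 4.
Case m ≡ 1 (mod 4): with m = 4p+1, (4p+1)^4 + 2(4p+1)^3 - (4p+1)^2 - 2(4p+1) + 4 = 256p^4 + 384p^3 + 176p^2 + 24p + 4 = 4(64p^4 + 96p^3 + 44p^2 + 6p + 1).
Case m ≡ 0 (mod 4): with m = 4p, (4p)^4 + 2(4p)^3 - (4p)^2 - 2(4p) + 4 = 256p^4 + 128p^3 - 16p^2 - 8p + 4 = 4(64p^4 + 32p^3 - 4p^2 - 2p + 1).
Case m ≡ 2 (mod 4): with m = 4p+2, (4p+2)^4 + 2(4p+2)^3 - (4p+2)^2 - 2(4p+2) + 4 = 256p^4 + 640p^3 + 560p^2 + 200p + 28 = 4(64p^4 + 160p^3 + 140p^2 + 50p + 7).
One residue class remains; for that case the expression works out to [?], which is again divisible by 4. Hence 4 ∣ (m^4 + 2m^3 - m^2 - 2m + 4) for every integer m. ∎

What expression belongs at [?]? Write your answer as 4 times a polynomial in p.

4(64p^4 + 224p^3 + 284p^2 + 154p + 31)

The residues treated are {1, 0, 2}, so the missing case is m ≡ 3 (mod 4); write m = 4p+3.
Then (4p+3)^4 + 2(4p+3)^3 - (4p+3)^2 - 2(4p+3) + 4 = 256p^4 + 896p^3 + 1136p^2 + 616p + 124 = 4(64p^4 + 224p^3 + 284p^2 + 154p + 31).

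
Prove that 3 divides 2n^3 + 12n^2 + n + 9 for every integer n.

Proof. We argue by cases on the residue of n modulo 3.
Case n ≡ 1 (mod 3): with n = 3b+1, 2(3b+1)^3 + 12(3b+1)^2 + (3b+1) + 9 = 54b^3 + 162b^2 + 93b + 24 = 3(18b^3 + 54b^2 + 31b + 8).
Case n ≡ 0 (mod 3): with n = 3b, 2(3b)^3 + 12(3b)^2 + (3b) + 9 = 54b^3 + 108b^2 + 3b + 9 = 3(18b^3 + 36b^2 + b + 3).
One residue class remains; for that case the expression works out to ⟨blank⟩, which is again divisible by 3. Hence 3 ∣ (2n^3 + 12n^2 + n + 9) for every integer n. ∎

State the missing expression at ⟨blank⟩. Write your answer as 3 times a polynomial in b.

The residues treated are {1, 0}, so the missing case is n ≡ 2 (mod 3); write n = 3b+2.
Then 2(3b+2)^3 + 12(3b+2)^2 + (3b+2) + 9 = 54b^3 + 216b^2 + 219b + 75 = 3(18b^3 + 72b^2 + 73b + 25).

3(18b^3 + 72b^2 + 73b + 25)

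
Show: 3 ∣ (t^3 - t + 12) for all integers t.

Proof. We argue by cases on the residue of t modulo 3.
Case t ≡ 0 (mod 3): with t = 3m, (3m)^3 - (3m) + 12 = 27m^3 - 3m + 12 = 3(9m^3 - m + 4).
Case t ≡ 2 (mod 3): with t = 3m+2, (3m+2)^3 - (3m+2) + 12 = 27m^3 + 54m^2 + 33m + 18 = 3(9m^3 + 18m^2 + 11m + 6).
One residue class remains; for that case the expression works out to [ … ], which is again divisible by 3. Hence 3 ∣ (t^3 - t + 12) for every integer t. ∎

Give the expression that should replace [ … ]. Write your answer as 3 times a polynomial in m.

The residues treated are {0, 2}, so the missing case is t ≡ 1 (mod 3); write t = 3m+1.
Then (3m+1)^3 - (3m+1) + 12 = 27m^3 + 27m^2 + 6m + 12 = 3(9m^3 + 9m^2 + 2m + 4).

3(9m^3 + 9m^2 + 2m + 4)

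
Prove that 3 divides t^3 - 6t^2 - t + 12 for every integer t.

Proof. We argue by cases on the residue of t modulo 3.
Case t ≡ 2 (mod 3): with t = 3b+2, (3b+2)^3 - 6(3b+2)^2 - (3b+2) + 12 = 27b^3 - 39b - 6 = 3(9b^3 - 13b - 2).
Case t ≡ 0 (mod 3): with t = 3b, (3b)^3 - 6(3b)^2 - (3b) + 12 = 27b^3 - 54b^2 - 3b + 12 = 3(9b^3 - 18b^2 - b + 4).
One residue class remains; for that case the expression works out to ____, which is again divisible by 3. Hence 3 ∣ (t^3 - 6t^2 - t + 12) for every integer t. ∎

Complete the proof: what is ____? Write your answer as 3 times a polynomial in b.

Only t ≡ 1 (mod 3) is unaccounted for. Put t = 3b+1:
(3b+1)^3 - 6(3b+1)^2 - (3b+1) + 12 expands to 27b^3 - 27b^2 - 30b + 6,
and factoring out 3 leaves 3(9b^3 - 9b^2 - 10b + 2).

3(9b^3 - 9b^2 - 10b + 2)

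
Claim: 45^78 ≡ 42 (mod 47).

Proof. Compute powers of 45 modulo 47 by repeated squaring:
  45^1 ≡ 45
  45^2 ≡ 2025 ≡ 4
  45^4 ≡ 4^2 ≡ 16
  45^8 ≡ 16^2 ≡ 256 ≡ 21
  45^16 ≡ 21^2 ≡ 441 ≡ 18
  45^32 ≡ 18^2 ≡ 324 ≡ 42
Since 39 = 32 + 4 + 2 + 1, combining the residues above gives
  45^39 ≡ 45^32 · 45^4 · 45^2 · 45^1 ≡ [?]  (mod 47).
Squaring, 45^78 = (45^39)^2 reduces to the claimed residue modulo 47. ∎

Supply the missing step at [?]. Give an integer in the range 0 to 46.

Multiply the listed residues: 42 · 16 · 4 · 45 = 672 → 2688 → 120960.
Reducing modulo 47: 120960 = 2573·47 + 29, so 45^39 ≡ 29.

29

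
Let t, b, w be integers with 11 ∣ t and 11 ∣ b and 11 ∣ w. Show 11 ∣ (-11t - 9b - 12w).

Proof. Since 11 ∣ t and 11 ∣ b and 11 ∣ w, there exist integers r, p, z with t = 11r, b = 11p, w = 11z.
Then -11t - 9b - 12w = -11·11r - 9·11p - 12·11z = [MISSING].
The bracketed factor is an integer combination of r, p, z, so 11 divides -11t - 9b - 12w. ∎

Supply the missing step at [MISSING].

11(-9p - 11r - 12z)

Pull the common 11 out of every term: -11·11r - 9·11p - 12·11z = 11(-9p - 11r - 12z).
-9p - 11r - 12z is an integer, which exhibits the divisibility.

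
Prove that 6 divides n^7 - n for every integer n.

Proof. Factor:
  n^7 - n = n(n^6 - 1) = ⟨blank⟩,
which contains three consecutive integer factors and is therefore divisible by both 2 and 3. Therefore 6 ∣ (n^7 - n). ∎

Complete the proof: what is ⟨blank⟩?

n^6 - 1 = (n^2 - 1)(n^4 + n^2 + 1), and n^2 - 1 = (n-1)(n+1).
So n(n^6 - 1) = (n - 1)n(n + 1)(n^4 + n^2 + 1).

(n - 1)n(n + 1)(n^4 + n^2 + 1)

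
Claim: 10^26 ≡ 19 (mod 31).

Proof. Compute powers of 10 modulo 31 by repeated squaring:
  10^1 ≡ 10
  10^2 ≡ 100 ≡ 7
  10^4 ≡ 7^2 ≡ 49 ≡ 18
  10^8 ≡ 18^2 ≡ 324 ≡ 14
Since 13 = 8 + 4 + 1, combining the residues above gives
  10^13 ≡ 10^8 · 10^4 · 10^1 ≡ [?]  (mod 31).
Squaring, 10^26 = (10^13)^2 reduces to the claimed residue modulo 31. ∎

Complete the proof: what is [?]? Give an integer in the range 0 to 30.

Multiply the listed residues: 14 · 18 · 10 = 252 → 2520.
Reducing modulo 31: 2520 = 81·31 + 9, so 10^13 ≡ 9.

9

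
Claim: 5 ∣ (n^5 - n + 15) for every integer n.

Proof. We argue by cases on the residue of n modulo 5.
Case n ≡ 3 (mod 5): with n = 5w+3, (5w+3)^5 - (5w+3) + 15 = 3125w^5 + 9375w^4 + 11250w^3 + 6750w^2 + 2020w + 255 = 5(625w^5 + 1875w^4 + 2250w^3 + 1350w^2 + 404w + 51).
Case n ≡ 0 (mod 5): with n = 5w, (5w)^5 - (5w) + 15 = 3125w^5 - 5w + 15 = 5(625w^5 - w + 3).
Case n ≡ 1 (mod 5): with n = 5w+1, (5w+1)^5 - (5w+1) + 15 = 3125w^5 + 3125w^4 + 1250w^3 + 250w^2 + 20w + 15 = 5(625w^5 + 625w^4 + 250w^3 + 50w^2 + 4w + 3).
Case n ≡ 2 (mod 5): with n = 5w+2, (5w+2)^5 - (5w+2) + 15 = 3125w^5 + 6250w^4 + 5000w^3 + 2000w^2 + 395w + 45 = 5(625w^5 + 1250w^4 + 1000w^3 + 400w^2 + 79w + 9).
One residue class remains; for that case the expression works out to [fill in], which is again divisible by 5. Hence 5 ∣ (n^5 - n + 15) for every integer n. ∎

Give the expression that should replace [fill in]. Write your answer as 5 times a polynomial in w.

Only n ≡ 4 (mod 5) is unaccounted for. Put n = 5w+4:
(5w+4)^5 - (5w+4) + 15 expands to 3125w^5 + 12500w^4 + 20000w^3 + 16000w^2 + 6395w + 1035,
and factoring out 5 leaves 5(625w^5 + 2500w^4 + 4000w^3 + 3200w^2 + 1279w + 207).

5(625w^5 + 2500w^4 + 4000w^3 + 3200w^2 + 1279w + 207)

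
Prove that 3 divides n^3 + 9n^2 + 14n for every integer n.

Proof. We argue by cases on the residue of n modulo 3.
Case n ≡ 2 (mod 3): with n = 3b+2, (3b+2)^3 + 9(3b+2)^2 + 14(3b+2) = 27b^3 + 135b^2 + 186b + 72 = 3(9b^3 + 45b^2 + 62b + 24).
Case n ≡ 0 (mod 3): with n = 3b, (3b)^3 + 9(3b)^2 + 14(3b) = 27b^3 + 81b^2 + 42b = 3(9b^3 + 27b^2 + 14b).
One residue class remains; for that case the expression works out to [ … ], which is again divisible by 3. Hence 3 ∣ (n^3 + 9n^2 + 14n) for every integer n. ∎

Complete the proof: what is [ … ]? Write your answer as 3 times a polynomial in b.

The residues treated are {2, 0}, so the missing case is n ≡ 1 (mod 3); write n = 3b+1.
Then (3b+1)^3 + 9(3b+1)^2 + 14(3b+1) = 27b^3 + 108b^2 + 105b + 24 = 3(9b^3 + 36b^2 + 35b + 8).

3(9b^3 + 36b^2 + 35b + 8)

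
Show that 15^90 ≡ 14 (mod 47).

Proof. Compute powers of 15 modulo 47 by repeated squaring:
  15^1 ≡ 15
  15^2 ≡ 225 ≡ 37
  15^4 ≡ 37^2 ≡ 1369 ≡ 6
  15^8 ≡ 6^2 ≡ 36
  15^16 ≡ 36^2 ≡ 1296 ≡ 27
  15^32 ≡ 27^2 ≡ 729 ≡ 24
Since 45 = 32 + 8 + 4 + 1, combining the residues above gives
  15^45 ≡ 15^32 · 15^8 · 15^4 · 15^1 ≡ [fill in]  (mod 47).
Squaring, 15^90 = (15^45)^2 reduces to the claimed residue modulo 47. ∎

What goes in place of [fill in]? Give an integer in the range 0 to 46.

22

Multiply the listed residues: 24 · 36 · 6 · 15 = 864 → 5184 → 77760.
Reducing modulo 47: 77760 = 1654·47 + 22, so 15^45 ≡ 22.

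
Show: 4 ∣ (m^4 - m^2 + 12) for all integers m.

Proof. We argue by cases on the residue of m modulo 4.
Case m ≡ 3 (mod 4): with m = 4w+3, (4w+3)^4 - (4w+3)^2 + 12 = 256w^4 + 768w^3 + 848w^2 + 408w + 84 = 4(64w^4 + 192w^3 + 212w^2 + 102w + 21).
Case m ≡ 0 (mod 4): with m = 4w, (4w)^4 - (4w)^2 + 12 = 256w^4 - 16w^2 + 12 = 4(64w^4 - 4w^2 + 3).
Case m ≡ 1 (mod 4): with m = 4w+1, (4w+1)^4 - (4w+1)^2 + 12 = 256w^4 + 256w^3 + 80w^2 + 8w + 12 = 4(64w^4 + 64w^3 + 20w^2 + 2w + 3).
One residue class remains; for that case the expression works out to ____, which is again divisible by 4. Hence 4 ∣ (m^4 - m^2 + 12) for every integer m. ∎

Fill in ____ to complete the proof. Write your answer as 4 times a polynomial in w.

Only m ≡ 2 (mod 4) is unaccounted for. Put m = 4w+2:
(4w+2)^4 - (4w+2)^2 + 12 expands to 256w^4 + 512w^3 + 368w^2 + 112w + 24,
and factoring out 4 leaves 4(64w^4 + 128w^3 + 92w^2 + 28w + 6).

4(64w^4 + 128w^3 + 92w^2 + 28w + 6)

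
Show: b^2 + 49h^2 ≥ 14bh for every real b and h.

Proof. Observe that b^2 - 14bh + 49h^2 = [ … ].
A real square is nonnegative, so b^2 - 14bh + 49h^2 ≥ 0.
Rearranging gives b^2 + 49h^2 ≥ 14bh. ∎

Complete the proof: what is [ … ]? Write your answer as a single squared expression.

b^2 - 14bh + 49h^2 is a perfect-square trinomial: the outer terms are (b)^2 and (7h)^2, and the cross term is -2·b·7h.
So b^2 - 14bh + 49h^2 = (b - 7h)^2 ≥ 0.

(b - 7h)^2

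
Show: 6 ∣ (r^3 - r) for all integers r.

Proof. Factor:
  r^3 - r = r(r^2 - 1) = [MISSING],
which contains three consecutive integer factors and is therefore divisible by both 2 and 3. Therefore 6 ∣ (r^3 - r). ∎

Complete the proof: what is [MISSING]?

r(r^2 - 1) = r(r - 1)(r + 1) = (r - 1)r(r + 1).
These three factors are consecutive integers, so their product is divisible by 6.

(r - 1)r(r + 1)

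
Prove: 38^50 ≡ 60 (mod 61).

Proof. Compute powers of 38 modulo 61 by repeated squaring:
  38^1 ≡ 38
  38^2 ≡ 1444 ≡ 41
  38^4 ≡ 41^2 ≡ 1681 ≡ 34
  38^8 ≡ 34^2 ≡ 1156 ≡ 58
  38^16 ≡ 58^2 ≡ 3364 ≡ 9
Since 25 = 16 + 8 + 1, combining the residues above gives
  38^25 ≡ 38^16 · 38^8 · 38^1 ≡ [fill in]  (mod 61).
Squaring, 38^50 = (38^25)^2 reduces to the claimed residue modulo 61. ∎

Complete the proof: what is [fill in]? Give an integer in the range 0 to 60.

38^16 · 38^8 · 38^1 ≡ 9 · 58 · 38 = 19836.
19836 mod 61 = 11, so 38^25 ≡ 11 (mod 61).

11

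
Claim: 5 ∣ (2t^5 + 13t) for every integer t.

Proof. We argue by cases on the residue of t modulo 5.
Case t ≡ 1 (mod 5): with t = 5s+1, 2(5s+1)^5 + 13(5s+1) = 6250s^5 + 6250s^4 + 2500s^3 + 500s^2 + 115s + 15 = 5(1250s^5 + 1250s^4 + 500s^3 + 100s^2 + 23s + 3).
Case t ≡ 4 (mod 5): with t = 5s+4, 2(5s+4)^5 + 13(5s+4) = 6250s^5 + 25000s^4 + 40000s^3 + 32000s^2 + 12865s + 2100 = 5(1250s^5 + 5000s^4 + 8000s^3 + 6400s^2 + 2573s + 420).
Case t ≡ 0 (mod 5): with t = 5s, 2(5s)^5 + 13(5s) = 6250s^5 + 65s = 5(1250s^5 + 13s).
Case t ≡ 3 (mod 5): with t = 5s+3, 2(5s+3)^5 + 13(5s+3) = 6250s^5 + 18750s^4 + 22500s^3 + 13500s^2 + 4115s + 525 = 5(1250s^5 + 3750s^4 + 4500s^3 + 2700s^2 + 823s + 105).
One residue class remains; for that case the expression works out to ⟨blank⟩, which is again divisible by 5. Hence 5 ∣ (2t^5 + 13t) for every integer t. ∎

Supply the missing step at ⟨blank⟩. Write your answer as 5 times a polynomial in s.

5(1250s^5 + 2500s^4 + 2000s^3 + 800s^2 + 173s + 18)

Only t ≡ 2 (mod 5) is unaccounted for. Put t = 5s+2:
2(5s+2)^5 + 13(5s+2) expands to 6250s^5 + 12500s^4 + 10000s^3 + 4000s^2 + 865s + 90,
and factoring out 5 leaves 5(1250s^5 + 2500s^4 + 2000s^3 + 800s^2 + 173s + 18).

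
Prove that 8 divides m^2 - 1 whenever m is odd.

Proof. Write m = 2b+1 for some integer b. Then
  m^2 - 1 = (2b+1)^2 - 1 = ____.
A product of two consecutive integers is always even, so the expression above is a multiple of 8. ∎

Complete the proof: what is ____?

4b(b + 1)

(2b+1)^2 - 1 = 4b^2 + 4b + 1 - 1 = 4b^2 + 4b = 4b(b+1).
Since b and b+1 are consecutive, b(b+1) is even, and 4·(even) is a multiple of 8.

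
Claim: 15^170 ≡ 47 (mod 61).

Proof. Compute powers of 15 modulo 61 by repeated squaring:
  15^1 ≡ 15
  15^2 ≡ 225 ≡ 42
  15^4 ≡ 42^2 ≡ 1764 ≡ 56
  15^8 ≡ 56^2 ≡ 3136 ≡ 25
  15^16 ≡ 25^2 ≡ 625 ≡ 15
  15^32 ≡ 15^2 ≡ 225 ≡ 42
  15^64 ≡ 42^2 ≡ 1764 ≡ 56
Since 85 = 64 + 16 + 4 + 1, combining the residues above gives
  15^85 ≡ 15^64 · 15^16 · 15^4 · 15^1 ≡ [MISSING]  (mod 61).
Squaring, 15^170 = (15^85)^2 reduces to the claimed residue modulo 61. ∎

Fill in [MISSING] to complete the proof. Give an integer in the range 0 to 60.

Multiply the listed residues: 56 · 15 · 56 · 15 = 840 → 47040 → 705600.
Reducing modulo 61: 705600 = 11567·61 + 13, so 15^85 ≡ 13.

13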